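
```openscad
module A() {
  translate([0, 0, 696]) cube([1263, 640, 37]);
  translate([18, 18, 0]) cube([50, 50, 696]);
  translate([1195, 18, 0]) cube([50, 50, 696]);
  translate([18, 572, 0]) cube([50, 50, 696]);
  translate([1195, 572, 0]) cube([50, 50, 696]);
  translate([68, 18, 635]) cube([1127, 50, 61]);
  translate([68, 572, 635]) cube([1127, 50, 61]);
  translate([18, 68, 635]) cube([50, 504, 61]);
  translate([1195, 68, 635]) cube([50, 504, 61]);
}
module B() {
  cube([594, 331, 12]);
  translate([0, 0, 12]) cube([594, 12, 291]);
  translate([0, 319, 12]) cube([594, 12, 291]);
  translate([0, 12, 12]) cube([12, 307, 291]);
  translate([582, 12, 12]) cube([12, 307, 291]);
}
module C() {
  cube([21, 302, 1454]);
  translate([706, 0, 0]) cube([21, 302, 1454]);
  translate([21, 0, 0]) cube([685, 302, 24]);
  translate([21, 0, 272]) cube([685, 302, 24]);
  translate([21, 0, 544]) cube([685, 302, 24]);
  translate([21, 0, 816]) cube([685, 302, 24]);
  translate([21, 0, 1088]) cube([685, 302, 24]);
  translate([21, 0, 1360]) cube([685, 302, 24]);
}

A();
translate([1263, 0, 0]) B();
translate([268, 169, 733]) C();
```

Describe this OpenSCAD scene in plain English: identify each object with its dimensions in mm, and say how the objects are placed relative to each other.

A is a rectangular dining table. The top is 1263×640×37 mm with its upper surface at z = 733 mm. It stands on four 50×50 mm square legs, each inset 18 mm from the nearest pair of top edges, running from the floor to the underside of the top. Four apron rails, 50 mm thick and 61 mm tall, run between adjacent legs with their top edges flush with the underside of the top and their outer faces flush with the legs' outer faces.

B is an open storage box with external size 594×331×303 mm and wall thickness 12 mm (the base is also 12 mm thick). The base covers the whole footprint; the four walls stand on the base, with the y-facing walls full-width and the x-facing walls fitting between their inner faces.

C is an open bookshelf. Two side panels, each 21 mm thick, 302 mm deep and 1454 mm tall, stand 727 mm apart (outside-to-outside). Between them sit 6 shelves, each 24 mm thick and 302 mm deep, spanning the full gap between the sides. The bottom shelf rests on the floor (its underside at z = 0) and the clear gap between one shelf's top and the next shelf's underside is 248 mm.

The open box is against the table's +x side, with their −y faces flush. The bookshelf is on top of the table, centred.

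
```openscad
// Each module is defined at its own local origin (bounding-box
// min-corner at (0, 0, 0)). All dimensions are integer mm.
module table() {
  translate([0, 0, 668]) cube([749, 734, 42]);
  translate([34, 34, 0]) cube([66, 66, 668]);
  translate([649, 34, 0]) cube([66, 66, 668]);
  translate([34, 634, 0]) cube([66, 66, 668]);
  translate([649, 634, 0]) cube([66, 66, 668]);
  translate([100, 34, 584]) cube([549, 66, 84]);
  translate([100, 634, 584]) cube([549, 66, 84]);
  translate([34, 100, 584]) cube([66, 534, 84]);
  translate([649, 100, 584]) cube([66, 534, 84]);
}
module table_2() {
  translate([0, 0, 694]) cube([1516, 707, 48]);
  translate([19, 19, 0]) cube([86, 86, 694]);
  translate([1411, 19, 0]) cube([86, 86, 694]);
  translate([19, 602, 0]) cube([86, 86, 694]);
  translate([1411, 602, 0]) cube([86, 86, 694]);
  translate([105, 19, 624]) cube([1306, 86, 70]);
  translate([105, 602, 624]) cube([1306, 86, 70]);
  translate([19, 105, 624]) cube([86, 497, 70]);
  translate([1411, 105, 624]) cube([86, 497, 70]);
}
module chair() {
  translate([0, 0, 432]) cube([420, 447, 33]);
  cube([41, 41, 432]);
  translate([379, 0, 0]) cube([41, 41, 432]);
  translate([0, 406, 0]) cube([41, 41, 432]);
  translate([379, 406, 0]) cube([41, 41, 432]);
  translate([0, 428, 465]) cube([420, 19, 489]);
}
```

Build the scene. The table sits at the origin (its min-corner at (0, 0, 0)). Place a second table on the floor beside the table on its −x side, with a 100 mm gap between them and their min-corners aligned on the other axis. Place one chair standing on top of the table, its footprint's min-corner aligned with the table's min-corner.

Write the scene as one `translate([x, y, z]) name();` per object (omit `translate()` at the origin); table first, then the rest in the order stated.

table();
translate([-1616, 0, 0]) table_2();
translate([0, 0, 710]) chair();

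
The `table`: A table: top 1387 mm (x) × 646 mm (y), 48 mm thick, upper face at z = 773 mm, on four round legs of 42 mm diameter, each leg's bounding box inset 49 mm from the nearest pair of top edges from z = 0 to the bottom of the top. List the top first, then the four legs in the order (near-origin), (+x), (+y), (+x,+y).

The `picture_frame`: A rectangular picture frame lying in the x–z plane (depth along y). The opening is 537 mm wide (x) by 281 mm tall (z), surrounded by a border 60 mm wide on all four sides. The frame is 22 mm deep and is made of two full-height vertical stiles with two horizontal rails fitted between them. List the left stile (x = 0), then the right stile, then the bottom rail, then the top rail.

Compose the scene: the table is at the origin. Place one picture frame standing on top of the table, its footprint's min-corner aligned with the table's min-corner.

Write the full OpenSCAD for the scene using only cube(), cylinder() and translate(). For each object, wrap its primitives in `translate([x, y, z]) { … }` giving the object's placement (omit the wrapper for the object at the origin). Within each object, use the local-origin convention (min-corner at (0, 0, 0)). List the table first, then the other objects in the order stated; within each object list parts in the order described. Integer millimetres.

translate([0, 0, 725]) cube([1387, 646, 48]);
translate([70, 70, 0]) cylinder(h = 725, r = 21);
translate([1317, 70, 0]) cylinder(h = 725, r = 21);
translate([70, 576, 0]) cylinder(h = 725, r = 21);
translate([1317, 576, 0]) cylinder(h = 725, r = 21);
translate([0, 0, 773]) {
  cube([60, 22, 401]);
  translate([597, 0, 0]) cube([60, 22, 401]);
  translate([60, 0, 0]) cube([537, 22, 60]);
  translate([60, 0, 341]) cube([537, 22, 60]);
}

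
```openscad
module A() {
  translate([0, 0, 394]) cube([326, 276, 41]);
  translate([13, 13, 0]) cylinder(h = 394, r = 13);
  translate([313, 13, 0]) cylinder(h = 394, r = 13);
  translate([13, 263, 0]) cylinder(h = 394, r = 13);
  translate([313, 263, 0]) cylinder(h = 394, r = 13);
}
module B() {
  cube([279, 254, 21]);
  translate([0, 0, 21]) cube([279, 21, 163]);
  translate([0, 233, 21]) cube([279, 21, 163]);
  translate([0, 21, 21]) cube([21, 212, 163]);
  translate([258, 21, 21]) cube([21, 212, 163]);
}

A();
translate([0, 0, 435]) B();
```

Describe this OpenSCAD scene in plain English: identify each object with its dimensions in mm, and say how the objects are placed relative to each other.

A is a four-legged stool. The seat is a 326×276×41 mm slab whose top surface is at z = 435 mm; four round legs, each 26 mm in diameter, run from the floor (z = 0) to the underside of the seat, each leg's axis is inset half a diameter from the nearest pair of seat edges (so the leg's bounding box is flush with the corner).

B is an open-topped rectangular box: outside dimensions 279×254×184 mm, with a uniform wall and base thickness of 21 mm. The base is a full 279×254 slab on the floor; four walls sit on top of the base. The front and back walls (the −y and +y sides) span the full width; the two side walls fit between them.

The open box is on top of the stool.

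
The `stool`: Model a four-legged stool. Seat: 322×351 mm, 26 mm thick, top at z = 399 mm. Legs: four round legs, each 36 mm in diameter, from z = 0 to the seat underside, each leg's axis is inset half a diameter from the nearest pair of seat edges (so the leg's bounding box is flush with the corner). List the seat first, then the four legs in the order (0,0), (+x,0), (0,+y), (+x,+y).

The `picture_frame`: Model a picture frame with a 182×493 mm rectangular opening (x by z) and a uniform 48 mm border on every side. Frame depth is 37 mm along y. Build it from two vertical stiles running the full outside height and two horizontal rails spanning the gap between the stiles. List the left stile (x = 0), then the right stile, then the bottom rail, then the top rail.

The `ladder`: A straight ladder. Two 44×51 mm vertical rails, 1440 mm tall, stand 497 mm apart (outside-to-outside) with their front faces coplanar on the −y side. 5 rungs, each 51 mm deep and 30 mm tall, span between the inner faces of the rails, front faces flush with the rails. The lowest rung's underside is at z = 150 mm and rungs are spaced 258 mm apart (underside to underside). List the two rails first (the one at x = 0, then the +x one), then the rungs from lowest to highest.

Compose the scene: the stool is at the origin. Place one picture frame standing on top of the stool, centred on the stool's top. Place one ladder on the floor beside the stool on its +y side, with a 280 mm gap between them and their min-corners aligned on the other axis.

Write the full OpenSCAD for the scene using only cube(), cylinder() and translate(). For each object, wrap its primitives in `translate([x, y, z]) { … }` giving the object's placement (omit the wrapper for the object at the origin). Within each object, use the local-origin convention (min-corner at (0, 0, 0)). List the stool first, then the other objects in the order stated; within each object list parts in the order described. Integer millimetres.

translate([0, 0, 373]) cube([322, 351, 26]);
translate([18, 18, 0]) cylinder(h = 373, r = 18);
translate([304, 18, 0]) cylinder(h = 373, r = 18);
translate([18, 333, 0]) cylinder(h = 373, r = 18);
translate([304, 333, 0]) cylinder(h = 373, r = 18);
translate([22, 157, 399]) {
  cube([48, 37, 589]);
  translate([230, 0, 0]) cube([48, 37, 589]);
  translate([48, 0, 0]) cube([182, 37, 48]);
  translate([48, 0, 541]) cube([182, 37, 48]);
}
translate([0, 631, 0]) {
  cube([44, 51, 1440]);
  translate([453, 0, 0]) cube([44, 51, 1440]);
  translate([44, 0, 150]) cube([409, 51, 30]);
  translate([44, 0, 408]) cube([409, 51, 30]);
  translate([44, 0, 666]) cube([409, 51, 30]);
  translate([44, 0, 924]) cube([409, 51, 30]);
  translate([44, 0, 1182]) cube([409, 51, 30]);
}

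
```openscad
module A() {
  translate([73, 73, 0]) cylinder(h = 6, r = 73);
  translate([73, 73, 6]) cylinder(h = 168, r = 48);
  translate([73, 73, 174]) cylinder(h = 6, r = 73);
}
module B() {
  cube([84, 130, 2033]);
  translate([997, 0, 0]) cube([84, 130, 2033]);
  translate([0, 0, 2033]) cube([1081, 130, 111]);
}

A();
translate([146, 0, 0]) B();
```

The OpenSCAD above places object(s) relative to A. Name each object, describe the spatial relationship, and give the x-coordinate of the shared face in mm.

The spool's +x face and the door frame's −x face are both at x = 146 mm.

A is a spool. B is a door frame. The door frame is against the spool's +x side, with their −y faces flush. The x-coordinate of the shared face is 146 mm.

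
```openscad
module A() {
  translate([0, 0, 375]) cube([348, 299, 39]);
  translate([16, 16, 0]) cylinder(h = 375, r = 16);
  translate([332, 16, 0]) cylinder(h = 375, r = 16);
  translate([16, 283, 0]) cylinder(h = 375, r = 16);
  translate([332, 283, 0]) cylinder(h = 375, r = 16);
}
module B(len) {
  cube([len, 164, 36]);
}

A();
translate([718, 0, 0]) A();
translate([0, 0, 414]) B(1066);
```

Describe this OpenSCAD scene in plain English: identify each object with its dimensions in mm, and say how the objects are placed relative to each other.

A is a four-legged stool. The seat is a 348×299×39 mm slab whose top surface is at z = 414 mm; four round legs, each 32 mm in diameter, run from the floor (z = 0) to the underside of the seat, each leg's axis is inset half a diameter from the nearest pair of seat edges (so the leg's bounding box is flush with the corner).

B is a rectangular beam 1066 mm long (x), 164 mm deep (y), 36 mm thick (z).

The beam spans the tops of two stools placed 370 mm apart, resting at z = 414 mm.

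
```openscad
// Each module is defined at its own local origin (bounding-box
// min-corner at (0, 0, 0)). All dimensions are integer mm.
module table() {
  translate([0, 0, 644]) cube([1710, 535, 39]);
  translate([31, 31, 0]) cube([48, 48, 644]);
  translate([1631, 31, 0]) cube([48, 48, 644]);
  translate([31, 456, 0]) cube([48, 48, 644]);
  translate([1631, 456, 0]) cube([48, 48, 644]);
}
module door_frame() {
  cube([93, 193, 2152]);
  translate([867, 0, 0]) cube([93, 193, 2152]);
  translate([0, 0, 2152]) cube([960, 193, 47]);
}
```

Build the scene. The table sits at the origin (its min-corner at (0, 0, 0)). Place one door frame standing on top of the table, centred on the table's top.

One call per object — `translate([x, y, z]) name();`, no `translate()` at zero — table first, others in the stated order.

table();
translate([375, 171, 683]) door_frame();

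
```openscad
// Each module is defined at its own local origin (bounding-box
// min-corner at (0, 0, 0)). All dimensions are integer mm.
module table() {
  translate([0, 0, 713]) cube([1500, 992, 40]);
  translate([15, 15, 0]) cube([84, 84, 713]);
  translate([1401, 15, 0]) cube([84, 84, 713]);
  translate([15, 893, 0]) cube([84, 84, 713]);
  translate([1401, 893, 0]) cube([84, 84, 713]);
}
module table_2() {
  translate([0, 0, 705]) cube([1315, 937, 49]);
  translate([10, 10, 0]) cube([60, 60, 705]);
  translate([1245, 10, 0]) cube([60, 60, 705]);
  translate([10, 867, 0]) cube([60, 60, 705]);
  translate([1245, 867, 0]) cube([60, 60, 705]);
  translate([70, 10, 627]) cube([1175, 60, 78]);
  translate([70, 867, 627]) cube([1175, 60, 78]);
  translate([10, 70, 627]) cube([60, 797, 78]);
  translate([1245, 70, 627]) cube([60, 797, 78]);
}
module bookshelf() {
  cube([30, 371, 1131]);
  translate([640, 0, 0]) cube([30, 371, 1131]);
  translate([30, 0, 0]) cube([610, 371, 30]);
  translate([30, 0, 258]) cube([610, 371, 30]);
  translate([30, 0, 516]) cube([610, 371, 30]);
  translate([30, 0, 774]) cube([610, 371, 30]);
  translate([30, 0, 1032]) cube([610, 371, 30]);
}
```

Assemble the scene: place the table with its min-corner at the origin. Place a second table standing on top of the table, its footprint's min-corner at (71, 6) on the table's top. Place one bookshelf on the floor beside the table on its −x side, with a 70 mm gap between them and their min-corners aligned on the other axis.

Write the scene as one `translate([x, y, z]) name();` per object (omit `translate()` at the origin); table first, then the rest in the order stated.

table();
translate([71, 6, 753]) table_2();
translate([-740, 0, 0]) bookshelf();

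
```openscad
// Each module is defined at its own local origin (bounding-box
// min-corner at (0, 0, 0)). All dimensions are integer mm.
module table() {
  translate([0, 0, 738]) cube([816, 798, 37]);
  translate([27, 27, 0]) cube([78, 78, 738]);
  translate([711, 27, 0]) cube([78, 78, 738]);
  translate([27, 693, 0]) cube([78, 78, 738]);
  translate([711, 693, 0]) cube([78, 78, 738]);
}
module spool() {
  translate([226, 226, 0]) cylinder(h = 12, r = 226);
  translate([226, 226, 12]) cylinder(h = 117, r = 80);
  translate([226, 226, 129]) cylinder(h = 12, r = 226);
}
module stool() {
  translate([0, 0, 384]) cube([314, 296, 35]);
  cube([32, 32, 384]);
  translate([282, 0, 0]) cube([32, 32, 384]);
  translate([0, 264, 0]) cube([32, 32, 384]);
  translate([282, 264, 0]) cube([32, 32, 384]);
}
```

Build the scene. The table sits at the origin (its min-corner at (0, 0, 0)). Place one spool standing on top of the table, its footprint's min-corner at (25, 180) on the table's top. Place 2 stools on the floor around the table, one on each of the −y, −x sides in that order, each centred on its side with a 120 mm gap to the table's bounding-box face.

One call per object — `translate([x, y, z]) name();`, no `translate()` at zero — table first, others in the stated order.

table();
translate([25, 180, 775]) spool();
translate([251, -416, 0]) stool();
translate([-434, 251, 0]) stool();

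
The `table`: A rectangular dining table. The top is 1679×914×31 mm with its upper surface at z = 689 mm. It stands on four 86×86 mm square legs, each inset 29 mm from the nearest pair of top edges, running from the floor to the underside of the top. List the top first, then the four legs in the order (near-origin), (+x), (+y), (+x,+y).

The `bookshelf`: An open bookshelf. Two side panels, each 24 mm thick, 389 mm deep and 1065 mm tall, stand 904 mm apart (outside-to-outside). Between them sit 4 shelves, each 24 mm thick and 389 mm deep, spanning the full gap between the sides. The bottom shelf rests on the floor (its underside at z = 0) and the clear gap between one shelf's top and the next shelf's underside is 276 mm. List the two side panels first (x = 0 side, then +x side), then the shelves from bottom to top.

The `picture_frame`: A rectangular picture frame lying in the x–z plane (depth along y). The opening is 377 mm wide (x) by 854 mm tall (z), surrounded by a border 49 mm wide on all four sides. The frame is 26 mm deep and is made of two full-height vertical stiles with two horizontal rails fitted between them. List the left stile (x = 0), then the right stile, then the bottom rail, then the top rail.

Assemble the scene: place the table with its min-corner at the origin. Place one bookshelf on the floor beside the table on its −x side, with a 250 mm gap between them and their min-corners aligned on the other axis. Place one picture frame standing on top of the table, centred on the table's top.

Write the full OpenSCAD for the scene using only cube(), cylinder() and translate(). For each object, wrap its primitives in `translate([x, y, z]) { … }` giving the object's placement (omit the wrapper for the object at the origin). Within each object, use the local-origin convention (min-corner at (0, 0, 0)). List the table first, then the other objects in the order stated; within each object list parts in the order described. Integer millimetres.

translate([0, 0, 658]) cube([1679, 914, 31]);
translate([29, 29, 0]) cube([86, 86, 658]);
translate([1564, 29, 0]) cube([86, 86, 658]);
translate([29, 799, 0]) cube([86, 86, 658]);
translate([1564, 799, 0]) cube([86, 86, 658]);
translate([-1154, 0, 0]) {
  cube([24, 389, 1065]);
  translate([880, 0, 0]) cube([24, 389, 1065]);
  translate([24, 0, 0]) cube([856, 389, 24]);
  translate([24, 0, 300]) cube([856, 389, 24]);
  translate([24, 0, 600]) cube([856, 389, 24]);
  translate([24, 0, 900]) cube([856, 389, 24]);
}
translate([602, 444, 689]) {
  cube([49, 26, 952]);
  translate([426, 0, 0]) cube([49, 26, 952]);
  translate([49, 0, 0]) cube([377, 26, 49]);
  translate([49, 0, 903]) cube([377, 26, 49]);
}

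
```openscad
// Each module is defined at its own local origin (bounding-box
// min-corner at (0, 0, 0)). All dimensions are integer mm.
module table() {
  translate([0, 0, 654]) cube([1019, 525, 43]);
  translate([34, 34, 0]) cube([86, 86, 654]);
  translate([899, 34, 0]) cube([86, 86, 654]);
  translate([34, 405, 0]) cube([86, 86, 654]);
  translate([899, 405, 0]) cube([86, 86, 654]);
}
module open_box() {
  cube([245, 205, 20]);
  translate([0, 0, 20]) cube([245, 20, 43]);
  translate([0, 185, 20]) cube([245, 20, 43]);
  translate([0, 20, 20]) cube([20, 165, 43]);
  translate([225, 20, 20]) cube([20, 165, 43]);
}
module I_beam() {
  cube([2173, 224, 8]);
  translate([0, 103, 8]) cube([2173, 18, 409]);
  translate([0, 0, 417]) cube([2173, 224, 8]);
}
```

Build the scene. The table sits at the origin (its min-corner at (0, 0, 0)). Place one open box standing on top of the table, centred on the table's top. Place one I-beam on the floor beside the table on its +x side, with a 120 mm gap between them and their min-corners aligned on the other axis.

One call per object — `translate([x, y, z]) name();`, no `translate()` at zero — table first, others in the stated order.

table();
translate([387, 160, 697]) open_box();
translate([1139, 0, 0]) I_beam();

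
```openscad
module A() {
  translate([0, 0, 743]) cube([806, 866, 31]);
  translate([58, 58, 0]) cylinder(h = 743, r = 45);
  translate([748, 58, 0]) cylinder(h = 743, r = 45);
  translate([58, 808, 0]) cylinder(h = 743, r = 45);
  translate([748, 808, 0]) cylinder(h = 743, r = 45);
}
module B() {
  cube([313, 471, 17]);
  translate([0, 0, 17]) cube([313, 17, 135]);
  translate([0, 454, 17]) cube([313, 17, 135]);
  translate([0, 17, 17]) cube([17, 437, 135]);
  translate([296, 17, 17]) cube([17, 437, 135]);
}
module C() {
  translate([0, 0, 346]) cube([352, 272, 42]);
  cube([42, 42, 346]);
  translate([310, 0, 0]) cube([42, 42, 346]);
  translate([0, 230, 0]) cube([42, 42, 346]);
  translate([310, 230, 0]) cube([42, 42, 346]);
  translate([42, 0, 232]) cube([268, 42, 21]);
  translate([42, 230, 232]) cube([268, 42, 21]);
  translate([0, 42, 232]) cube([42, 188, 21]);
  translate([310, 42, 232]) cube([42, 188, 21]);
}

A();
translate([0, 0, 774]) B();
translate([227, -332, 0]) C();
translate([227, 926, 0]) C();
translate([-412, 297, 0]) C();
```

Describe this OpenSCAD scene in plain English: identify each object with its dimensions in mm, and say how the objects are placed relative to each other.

A is a table with a 806×866 mm rectangular top, 31 mm thick, top surface at z = 774 mm, supported by four round legs of 90 mm diameter, each leg's bounding box inset 13 mm from the nearest pair of top edges, running from the floor.

B is an open-topped rectangular box: outside dimensions 313×471×152 mm, with a uniform wall and base thickness of 17 mm. The base is a full 313×471 slab on the floor; four walls sit on top of the base. The front and back walls (the −y and +y sides) span the full width; the two side walls fit between them.

C is a simple wooden stool: a rectangular seat 352 mm (x) by 272 mm (y), 42 mm thick, top face at z = 388 mm, on four square legs, each 42×42 mm in cross-section. The legs rest on z = 0, each flush with a corner of the seat. Four stretchers, 42 mm wide and 21 mm tall, connect adjacent legs with their undersides at z = 232 mm, each running between the inner faces of the legs it joins and aligned with the legs' outer faces on the other axis.

The open box is on top of the table. Three stools sit around the table at the −y, +y, −x sides.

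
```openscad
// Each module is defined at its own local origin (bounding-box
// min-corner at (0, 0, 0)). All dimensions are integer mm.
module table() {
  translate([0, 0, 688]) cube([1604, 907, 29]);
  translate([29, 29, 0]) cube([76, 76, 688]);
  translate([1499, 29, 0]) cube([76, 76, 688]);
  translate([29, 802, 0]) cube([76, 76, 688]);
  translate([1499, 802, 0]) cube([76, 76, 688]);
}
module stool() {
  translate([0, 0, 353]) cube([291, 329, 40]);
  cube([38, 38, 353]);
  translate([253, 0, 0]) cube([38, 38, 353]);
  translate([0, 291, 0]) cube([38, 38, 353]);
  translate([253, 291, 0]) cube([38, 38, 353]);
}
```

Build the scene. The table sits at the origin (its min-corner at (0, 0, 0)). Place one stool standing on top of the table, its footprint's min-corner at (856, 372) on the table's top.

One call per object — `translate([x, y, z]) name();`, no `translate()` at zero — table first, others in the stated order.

table();
translate([856, 372, 717]) stool();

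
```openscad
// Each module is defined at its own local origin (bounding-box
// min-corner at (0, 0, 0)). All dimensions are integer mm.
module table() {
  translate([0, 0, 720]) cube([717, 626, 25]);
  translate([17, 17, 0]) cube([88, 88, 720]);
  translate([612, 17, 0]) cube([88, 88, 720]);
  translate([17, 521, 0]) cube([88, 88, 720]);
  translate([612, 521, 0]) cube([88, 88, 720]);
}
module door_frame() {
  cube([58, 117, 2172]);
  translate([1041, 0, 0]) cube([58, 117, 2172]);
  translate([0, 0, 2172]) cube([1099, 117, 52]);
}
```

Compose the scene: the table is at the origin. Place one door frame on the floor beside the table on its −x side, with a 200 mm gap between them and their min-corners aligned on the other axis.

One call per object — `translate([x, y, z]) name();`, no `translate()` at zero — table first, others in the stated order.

table();
translate([-1299, 0, 0]) door_frame();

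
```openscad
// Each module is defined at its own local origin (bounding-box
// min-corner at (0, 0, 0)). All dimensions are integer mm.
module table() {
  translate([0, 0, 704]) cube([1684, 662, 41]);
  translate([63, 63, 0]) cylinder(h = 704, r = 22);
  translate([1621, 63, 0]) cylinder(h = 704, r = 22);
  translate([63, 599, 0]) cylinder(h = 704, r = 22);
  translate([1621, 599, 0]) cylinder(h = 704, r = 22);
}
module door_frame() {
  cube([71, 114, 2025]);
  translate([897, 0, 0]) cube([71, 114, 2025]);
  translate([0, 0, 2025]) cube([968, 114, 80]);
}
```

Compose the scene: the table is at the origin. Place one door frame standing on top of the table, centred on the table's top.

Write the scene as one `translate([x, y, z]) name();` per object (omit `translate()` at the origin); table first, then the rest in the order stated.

table();
translate([358, 274, 745]) door_frame();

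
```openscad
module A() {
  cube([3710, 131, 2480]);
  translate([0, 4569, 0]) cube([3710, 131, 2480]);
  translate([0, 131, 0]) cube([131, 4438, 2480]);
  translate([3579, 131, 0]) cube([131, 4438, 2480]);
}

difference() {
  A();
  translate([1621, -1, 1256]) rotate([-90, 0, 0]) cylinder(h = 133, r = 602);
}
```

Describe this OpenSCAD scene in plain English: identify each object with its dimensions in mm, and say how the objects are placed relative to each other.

A is the wall frame of a small rectangular building: four walls, each 2480 mm tall and 131 mm thick, enclosing a footprint 3710 mm (x) by 4700 mm (y) outside-to-outside, with no floor or roof. The front and back walls (the −y and +y sides) span the full width; the two side walls fit between them.

The house frame has a circular hole of radius 602 mm through its front wall, centred at (x = 1621, z = 1256).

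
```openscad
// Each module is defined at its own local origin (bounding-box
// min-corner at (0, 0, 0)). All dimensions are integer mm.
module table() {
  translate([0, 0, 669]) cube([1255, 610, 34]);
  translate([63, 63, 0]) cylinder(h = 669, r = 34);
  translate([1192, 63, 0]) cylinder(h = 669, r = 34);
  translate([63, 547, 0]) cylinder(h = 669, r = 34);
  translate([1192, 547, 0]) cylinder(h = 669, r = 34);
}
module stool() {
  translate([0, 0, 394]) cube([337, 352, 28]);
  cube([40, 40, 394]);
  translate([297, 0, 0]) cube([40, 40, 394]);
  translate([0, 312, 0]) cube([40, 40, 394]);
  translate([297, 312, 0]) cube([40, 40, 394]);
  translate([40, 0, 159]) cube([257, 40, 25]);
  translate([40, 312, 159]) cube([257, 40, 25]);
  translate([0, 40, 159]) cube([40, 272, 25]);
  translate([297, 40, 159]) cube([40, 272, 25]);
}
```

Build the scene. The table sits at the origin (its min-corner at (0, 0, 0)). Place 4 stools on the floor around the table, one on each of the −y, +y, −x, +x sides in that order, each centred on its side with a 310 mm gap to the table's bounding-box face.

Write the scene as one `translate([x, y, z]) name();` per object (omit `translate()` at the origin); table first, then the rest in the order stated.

table();
translate([459, -662, 0]) stool();
translate([459, 920, 0]) stool();
translate([-647, 129, 0]) stool();
translate([1565, 129, 0]) stool();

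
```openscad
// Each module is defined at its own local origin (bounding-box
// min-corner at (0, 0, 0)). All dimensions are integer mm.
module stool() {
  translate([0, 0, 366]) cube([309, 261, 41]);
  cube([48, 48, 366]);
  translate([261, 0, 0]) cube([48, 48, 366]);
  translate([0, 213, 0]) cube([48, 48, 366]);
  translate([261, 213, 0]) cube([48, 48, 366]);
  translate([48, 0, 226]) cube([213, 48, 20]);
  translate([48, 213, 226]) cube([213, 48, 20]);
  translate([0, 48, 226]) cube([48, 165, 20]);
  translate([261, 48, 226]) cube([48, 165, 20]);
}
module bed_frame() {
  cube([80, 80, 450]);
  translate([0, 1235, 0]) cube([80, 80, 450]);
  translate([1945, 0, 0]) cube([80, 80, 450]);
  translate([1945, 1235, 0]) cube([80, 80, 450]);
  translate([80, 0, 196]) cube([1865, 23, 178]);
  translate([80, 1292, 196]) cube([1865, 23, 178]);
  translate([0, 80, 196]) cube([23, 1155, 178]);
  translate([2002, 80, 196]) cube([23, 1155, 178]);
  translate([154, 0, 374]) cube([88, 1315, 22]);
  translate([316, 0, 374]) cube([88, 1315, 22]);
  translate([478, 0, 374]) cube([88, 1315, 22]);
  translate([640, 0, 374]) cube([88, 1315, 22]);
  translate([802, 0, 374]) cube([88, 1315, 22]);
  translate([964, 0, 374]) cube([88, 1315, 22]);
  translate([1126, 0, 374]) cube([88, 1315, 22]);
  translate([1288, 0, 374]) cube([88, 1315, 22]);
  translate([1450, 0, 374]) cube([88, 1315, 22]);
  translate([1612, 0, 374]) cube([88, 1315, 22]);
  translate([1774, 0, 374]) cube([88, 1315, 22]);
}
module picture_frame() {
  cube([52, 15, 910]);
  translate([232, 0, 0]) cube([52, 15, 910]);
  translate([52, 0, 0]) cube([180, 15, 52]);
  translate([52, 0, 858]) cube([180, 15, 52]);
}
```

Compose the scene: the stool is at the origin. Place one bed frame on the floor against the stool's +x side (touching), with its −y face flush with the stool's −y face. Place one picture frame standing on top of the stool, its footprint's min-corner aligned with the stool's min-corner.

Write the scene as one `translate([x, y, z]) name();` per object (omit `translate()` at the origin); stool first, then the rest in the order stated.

stool();
translate([309, 0, 0]) bed_frame();
translate([0, 0, 407]) picture_frame();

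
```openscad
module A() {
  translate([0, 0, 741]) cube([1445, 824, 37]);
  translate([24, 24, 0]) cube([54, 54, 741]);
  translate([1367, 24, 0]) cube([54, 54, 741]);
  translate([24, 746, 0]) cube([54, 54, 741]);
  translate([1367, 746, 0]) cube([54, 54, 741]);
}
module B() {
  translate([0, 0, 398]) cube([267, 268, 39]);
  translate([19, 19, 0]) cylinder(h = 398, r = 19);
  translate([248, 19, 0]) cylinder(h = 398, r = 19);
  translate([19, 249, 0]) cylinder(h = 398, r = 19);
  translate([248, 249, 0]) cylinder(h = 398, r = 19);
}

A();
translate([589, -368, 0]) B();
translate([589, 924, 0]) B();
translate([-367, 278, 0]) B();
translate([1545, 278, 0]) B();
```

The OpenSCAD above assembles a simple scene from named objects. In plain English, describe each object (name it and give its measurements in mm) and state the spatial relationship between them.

A is a rectangular dining table. The top is 1445×824×37 mm with its upper surface at z = 778 mm. It stands on four 54×54 mm square legs, each inset 24 mm from the nearest pair of top edges, running from the floor to the underside of the top.

B is a four-legged stool. The seat is a 267×268×39 mm slab whose top surface is at z = 437 mm; four round legs, each 38 mm in diameter, run from the floor (z = 0) to the underside of the seat, each leg's axis is inset half a diameter from the nearest pair of seat edges (so the leg's bounding box is flush with the corner).

Four stools sit around the table at the −y, +y, −x, +x sides.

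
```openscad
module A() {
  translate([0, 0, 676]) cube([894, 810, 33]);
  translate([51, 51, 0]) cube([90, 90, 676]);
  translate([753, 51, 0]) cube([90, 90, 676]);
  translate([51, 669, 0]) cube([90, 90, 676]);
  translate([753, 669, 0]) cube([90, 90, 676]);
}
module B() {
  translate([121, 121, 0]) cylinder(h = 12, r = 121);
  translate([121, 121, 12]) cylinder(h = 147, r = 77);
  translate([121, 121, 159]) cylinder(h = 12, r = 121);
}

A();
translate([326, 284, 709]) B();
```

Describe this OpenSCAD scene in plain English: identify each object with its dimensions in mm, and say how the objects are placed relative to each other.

A is a table with a 894×810 mm rectangular top, 33 mm thick, top surface at z = 709 mm, supported by four 90×90 mm square legs, each inset 51 mm from the nearest pair of top edges, running from the floor.

B is a spool: two coaxial disc flanges of radius 121 mm and thickness 12 mm, joined by a core cylinder of radius 77 mm and height 147 mm. The lower flange rests on z = 0 and the three cylinders share a vertical axis.

The spool is on top of the table, centred.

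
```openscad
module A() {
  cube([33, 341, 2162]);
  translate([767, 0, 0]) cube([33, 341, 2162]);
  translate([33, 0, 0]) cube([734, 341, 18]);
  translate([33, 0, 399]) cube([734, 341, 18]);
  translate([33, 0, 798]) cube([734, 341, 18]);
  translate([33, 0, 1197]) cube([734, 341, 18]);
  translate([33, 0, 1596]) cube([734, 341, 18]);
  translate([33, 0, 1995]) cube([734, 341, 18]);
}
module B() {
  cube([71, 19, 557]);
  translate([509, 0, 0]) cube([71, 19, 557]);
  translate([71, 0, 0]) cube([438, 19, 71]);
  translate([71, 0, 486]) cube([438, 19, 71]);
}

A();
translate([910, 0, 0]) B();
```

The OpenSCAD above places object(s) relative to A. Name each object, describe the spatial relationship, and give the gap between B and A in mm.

A is a bookshelf. B is a picture frame. The picture frame is on the floor beside the bookshelf on its +x side. The gap between the picture frame and the bookshelf is 110 mm.

The picture frame's nearest face is 110 mm from the bookshelf's +x face.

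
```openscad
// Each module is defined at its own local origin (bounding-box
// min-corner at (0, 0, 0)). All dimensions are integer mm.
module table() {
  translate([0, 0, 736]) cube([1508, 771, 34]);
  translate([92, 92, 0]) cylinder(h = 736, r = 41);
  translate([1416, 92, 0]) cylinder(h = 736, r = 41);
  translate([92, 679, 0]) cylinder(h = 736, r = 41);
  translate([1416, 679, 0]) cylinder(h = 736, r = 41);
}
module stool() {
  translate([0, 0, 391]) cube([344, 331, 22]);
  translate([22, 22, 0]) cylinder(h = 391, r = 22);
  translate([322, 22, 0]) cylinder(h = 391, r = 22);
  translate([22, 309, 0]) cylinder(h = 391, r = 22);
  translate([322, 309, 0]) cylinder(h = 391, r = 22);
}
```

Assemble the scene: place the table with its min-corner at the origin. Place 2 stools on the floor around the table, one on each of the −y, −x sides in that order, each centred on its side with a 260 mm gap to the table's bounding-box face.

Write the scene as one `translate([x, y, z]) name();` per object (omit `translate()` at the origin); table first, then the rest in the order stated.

table();
translate([582, -591, 0]) stool();
translate([-604, 220, 0]) stool();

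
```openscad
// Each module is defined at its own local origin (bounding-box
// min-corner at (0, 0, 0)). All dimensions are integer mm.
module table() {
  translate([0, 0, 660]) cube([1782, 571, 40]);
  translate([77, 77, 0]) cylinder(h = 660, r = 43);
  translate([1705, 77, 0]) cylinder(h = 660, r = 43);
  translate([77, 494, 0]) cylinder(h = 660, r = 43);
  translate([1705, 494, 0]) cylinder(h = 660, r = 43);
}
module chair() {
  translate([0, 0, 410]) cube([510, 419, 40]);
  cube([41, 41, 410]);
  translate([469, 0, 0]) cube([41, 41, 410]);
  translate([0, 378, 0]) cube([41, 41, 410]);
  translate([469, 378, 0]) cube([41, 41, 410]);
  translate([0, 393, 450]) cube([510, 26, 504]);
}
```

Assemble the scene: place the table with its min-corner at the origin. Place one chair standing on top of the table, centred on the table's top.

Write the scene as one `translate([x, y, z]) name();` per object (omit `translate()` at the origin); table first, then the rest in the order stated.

table();
translate([636, 76, 700]) chair();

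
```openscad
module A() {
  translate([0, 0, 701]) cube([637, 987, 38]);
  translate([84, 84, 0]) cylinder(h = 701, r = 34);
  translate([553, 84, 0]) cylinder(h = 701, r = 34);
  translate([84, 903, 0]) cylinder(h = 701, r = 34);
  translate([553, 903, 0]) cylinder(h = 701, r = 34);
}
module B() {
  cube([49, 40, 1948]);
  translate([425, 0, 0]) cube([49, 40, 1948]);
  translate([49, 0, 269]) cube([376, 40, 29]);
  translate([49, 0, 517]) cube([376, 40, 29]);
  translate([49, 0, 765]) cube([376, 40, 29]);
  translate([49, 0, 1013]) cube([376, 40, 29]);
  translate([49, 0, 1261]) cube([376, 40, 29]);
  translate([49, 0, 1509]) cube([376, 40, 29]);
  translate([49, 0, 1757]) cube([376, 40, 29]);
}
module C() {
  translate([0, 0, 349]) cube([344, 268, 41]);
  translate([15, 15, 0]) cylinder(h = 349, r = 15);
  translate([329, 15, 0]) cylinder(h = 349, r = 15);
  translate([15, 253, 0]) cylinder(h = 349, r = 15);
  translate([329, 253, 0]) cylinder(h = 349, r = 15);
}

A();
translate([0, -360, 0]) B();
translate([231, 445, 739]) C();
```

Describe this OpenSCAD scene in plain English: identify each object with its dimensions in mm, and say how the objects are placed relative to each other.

A is a rectangular dining table. The top is 637×987×38 mm with its upper surface at z = 739 mm. It stands on four round legs of 68 mm diameter, each leg's bounding box inset 50 mm from the nearest pair of top edges, running from the floor to the underside of the top.

B is a wooden ladder with two side rails of 49×40 mm section and 1948 mm height, set 474 mm apart overall. Between them run 7 rectangular rungs (40 mm deep, 29 mm thick), front faces flush with the rails' −y face. The bottom of the first rung is 269 mm above the floor and each subsequent rung is 248 mm higher than the one below.

C is a four-legged stool. The seat is 344×268 mm, 41 mm thick, top at z = 390 mm. It stands on four round legs, each 30 mm in diameter, from z = 0 to the seat underside, each leg's axis is inset half a diameter from the nearest pair of seat edges (so the leg's bounding box is flush with the corner).

The ladder is on the floor beside the table on its −y side. The stool is on top of the table.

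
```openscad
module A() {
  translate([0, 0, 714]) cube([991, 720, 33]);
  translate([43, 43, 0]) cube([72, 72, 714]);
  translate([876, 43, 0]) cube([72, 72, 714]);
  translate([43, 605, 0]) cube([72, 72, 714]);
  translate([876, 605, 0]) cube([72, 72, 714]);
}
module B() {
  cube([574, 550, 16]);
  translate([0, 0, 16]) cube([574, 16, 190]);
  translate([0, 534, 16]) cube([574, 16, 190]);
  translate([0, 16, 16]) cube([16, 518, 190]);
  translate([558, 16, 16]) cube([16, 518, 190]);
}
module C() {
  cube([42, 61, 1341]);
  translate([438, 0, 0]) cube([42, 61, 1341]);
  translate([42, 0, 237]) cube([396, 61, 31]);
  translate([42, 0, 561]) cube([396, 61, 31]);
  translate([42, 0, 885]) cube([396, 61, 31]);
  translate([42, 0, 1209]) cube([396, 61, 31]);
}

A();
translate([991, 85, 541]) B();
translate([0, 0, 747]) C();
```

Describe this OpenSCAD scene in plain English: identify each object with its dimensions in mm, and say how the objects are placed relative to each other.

A is a rectangular dining table. The top is 991×720×33 mm with its upper surface at z = 747 mm. It stands on four 72×72 mm square legs, each inset 43 mm from the nearest pair of top edges, running from the floor to the underside of the top.

B is an open storage box with external size 574×550×206 mm and wall thickness 16 mm (the base is also 16 mm thick). The base covers the whole footprint; the four walls stand on the base, with the y-facing walls full-width and the x-facing walls fitting between their inner faces.

C is a straight ladder. Two 42×61 mm vertical rails, 1341 mm tall, stand 480 mm apart (outside-to-outside) with their front faces coplanar on the −y side. 4 rungs, each 61 mm deep and 31 mm tall, span between the inner faces of the rails, front faces flush with the rails. The lowest rung's underside is at z = 237 mm and rungs are spaced 324 mm apart (underside to underside).

The open box is beside the table with their tops flush at z = 747. The ladder is on top of the table.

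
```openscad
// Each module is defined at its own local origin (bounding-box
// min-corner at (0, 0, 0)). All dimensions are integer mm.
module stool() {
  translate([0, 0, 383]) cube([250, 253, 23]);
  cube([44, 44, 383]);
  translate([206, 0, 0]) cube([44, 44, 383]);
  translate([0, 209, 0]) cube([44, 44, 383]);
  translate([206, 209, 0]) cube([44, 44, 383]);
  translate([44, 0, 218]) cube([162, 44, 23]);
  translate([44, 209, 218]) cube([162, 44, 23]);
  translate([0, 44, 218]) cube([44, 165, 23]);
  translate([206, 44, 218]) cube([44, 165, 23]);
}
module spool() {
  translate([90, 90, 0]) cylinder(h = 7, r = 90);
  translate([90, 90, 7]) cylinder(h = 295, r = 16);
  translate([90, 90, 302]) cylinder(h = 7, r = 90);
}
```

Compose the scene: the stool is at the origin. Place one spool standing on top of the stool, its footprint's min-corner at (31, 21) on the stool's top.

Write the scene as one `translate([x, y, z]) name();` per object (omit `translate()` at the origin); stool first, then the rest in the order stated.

stool();
translate([31, 21, 406]) spool();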